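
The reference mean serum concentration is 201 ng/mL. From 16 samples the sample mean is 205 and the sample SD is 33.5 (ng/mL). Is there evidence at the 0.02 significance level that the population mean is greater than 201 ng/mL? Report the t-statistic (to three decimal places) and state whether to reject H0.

t = 0.478; fail to reject H0

H0: μ = 201; H1: μ > 201 (one-sample t-test, right-tailed).
t = (x̄ − μ₀)/(s/√n) = (205 − 201)/(33.5/√16) = 0.478
df = n − 1 = 15
p-value = P(T ≥ 0.478) ≈ 0.320
Since p ≈ 0.320 > α = 0.02, fail to reject H0; the evidence is not statistically significant.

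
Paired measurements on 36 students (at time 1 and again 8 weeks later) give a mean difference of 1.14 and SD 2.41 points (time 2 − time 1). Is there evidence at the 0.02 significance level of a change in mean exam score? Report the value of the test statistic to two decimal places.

2.84

H0: μ_d = 0; H1: μ_d ≠ 0 (paired t-test on the differences, two-sided).
t = d̄/(s_d/√n) = 1.14/(2.41/√36) = 2.84
df = n − 1 = 35
Two-sided p-value ≈ 0.008
Since p ≈ 0.008 < α = 0.02, reject H0; the data support H1.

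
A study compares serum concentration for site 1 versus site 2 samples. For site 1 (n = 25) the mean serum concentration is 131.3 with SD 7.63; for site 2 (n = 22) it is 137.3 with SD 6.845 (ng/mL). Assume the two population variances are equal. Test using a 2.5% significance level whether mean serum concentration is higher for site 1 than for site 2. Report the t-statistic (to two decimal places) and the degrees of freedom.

t = -2.82, df = 45

Let group 1 = site 1, group 2 = site 2. H0: μ_1 = μ_2; H1: μ_1 > μ_2 (two-sample pooled-variance t-test, right-tailed).
s_p² = [(25−1)·7.63² + (22−1)·6.845²]/(25+22−2) = 52.9142
t = (131.3 − 137.3)/√[52.9142·(1/25 + 1/22)] = -2.82
df = n₁ + n₂ − 2 = 45
p-value = P(T ≥ -2.82) ≈ 0.996
Since p ≈ 0.996 > α = 0.025, fail to reject H0; the data do not provide sufficient evidence against H0.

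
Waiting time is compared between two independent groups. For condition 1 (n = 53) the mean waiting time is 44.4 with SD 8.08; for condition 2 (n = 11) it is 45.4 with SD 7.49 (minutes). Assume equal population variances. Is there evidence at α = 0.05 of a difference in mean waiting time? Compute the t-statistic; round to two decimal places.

Let group 1 = condition 1, group 2 = condition 2. H0: μ_1 = μ_2; H1: μ_1 ≠ μ_2 (two-sample pooled-variance t-test, two-sided).
s_p² = [(53−1)·8.08² + (11−1)·7.49²]/(53+11−2) = 63.8047
t = (44.4 − 45.4)/√[63.8047·(1/53 + 1/11)] = -0.38
df = n₁ + n₂ − 2 = 62
Two-sided p-value ≈ 0.7068
Since p ≈ 0.7068 > α = 0.05, fail to reject H0; the data do not provide sufficient evidence against H0.

-0.38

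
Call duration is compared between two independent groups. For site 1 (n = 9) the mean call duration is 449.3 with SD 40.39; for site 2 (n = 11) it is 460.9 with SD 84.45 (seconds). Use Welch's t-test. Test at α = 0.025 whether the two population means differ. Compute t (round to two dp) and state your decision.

t = -0.40; fail to reject H0

Let group 1 = site 1, group 2 = site 2. H0: μ_1 = μ_2; H1: μ_1 ≠ μ_2 (Welch's two-sample t-test, two-sided).
t = (x̄_1 − x̄_2)/√(s_1²/n_1 + s_2²/n_2) = (449.3 − 460.9)/√(40.39²/9 + 84.45²/11) = -0.40
Welch–Satterthwaite df ≈ 14.92
Two-sided p-value ≈ 0.693
Since p ≈ 0.693 > α = 0.025, fail to reject H0; the data do not provide sufficient evidence against H0.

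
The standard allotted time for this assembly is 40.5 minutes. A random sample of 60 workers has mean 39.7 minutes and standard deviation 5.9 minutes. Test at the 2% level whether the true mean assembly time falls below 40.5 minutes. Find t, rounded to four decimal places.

-1.0503

H0: μ = 40.5; H1: μ < 40.5 (one-sample t-test, left-tailed).
t = (x̄ − μ₀)/(s/√n) = (39.7 − 40.5)/(5.9/√60) = -1.0503
df = n − 1 = 59
p-value = P(T ≤ -1.0503) ≈ 0.1489
Since p ≈ 0.1489 > α = 0.02, fail to reject H0; the data do not provide sufficient evidence against H0.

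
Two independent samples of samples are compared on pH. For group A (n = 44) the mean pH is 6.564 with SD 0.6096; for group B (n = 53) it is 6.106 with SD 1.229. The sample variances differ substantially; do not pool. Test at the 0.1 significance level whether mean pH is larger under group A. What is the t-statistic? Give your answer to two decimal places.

2.38

Let group 1 = group A, group 2 = group B. H0: μ_1 = μ_2; H1: μ_1 > μ_2 (Welch's two-sample t-test, right-tailed).
t = (x̄_1 − x̄_2)/√(s_1²/n_1 + s_2²/n_2) = (6.564 − 6.106)/√(0.6096²/44 + 1.229²/53) = 2.38
Welch–Satterthwaite df ≈ 79.00
p-value = P(T ≥ 2.38) ≈ 0.0098
Since p ≈ 0.0098 < α = 0.1, reject H0; the evidence is statistically significant.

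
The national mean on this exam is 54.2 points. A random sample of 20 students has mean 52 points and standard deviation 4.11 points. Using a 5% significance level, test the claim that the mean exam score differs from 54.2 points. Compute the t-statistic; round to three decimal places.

-2.394

H0: μ = 54.2; H1: μ ≠ 54.2 (one-sample t-test, two-sided).
t = (x̄ − μ₀)/(s/√n) = (52 − 54.2)/(4.11/√20) = -2.394
df = n − 1 = 19
Two-sided p-value ≈ 0.027
Since p ≈ 0.027 < α = 0.05, reject H0; the evidence is statistically significant.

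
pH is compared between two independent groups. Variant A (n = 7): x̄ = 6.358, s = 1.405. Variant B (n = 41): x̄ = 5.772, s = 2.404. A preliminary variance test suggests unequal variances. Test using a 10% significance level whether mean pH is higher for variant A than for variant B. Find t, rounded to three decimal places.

0.901

Let group 1 = variant A, group 2 = variant B. H0: μ_1 = μ_2; H1: μ_1 > μ_2 (Welch's two-sample t-test, right-tailed).
t = (x̄_1 − x̄_2)/√(s_1²/n_1 + s_2²/n_2) = (6.358 − 5.772)/√(1.405²/7 + 2.404²/41) = 0.901
Welch–Satterthwaite df ≈ 13.01
p-value = P(T ≥ 0.901) ≈ 0.192
Since p ≈ 0.192 > α = 0.1, fail to reject H0; the data do not provide sufficient evidence against H0.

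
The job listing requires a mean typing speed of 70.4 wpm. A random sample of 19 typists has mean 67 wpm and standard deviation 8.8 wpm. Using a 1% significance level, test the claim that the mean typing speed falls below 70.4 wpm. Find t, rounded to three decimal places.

H0: μ = 70.4; H1: μ < 70.4 (one-sample t-test, left-tailed).
t = (x̄ − μ₀)/(s/√n) = (67 − 70.4)/(8.8/√19) = -1.684
df = n − 1 = 18
p-value = P(T ≤ -1.684) ≈ 0.055
Since p ≈ 0.055 > α = 0.01, fail to reject H0; the evidence is not statistically significant.

-1.684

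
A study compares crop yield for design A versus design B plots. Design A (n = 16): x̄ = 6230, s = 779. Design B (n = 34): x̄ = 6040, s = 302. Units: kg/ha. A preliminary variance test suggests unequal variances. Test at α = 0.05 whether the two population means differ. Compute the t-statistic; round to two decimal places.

0.94

Let group 1 = design A, group 2 = design B. H0: μ_1 = μ_2; H1: μ_1 ≠ μ_2 (Welch's two-sample t-test, two-sided).
t = (x̄_1 − x̄_2)/√(s_1²/n_1 + s_2²/n_2) = (6230 − 6040)/√(779²/16 + 302²/34) = 0.94
Welch–Satterthwaite df ≈ 17.16
Two-sided p-value ≈ 0.3589
Since p ≈ 0.3589 > α = 0.05, fail to reject H0; the data do not provide sufficient evidence against H0.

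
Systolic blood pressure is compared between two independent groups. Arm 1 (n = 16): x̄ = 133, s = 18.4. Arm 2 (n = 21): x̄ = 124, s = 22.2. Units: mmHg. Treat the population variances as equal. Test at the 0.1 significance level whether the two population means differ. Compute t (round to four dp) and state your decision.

Let group 1 = arm 1, group 2 = arm 2. H0: μ_1 = μ_2; H1: μ_1 ≠ μ_2 (two-sample pooled-variance t-test, two-sided).
s_p² = [(16−1)·18.4² + (21−1)·22.2²]/(16+21−2) = 426.72
t = (133 − 124)/√[426.72·(1/16 + 1/21)] = 1.3129
df = n₁ + n₂ − 2 = 35
Two-sided p-value ≈ 0.198
Since p ≈ 0.198 > α = 0.1, fail to reject H0; the data do not provide sufficient evidence against H0.

t = 1.3129; fail to reject H0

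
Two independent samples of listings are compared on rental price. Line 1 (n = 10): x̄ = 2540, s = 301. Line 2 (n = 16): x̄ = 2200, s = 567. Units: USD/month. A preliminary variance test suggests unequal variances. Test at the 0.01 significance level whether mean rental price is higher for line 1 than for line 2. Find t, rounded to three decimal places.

Let group 1 = line 1, group 2 = line 2. H0: μ_1 = μ_2; H1: μ_1 > μ_2 (Welch's two-sample t-test, right-tailed).
t = (x̄_1 − x̄_2)/√(s_1²/n_1 + s_2²/n_2) = (2540 − 2200)/√(301²/10 + 567²/16) = 1.991
Welch–Satterthwaite df ≈ 23.58
p-value = P(T ≥ 1.991) ≈ 0.029
Since p ≈ 0.029 > α = 0.01, fail to reject H0; the data do not provide sufficient evidence against H0.

1.991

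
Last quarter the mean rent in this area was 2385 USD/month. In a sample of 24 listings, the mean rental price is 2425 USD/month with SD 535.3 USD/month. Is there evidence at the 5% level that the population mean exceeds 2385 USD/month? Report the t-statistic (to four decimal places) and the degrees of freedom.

t = 0.3661, df = 23

H0: μ = 2385; H1: μ > 2385 (one-sample t-test, right-tailed).
t = (x̄ − μ₀)/(s/√n) = (2425 − 2385)/(535.3/√24) = 0.3661
df = n − 1 = 23
p-value = P(T ≥ 0.3661) ≈ 0.359
Since p ≈ 0.359 > α = 0.05, fail to reject H0; the data do not provide sufficient evidence against H0.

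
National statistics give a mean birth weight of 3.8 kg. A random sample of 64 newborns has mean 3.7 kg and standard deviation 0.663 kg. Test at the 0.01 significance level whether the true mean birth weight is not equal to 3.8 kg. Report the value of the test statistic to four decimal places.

-1.2066

H0: μ = 3.8; H1: μ ≠ 3.8 (one-sample t-test, two-sided).
t = (x̄ − μ₀)/(s/√n) = (3.7 − 3.8)/(0.663/√64) = -1.2066
df = n − 1 = 63
Two-sided p-value ≈ 0.2321
Since p ≈ 0.2321 > α = 0.01, fail to reject H0; the data do not provide sufficient evidence against H0.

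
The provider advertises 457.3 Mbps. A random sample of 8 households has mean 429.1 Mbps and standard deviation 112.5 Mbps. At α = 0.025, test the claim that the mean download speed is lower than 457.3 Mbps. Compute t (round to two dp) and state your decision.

t = -0.71; fail to reject H0

H0: μ = 457.3; H1: μ < 457.3 (one-sample t-test, left-tailed).
t = (x̄ − μ₀)/(s/√n) = (429.1 − 457.3)/(112.5/√8) = -0.71
df = n − 1 = 7
p-value = P(T ≤ -0.71) ≈ 0.251
Since p ≈ 0.251 > α = 0.025, fail to reject H0; the data do not provide sufficient evidence against H0.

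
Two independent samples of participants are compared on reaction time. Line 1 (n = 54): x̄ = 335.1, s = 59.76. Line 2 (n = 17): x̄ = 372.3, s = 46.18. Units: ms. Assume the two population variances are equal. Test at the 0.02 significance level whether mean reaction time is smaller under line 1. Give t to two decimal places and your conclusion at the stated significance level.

t = -2.35; reject H0

Let group 1 = line 1, group 2 = line 2. H0: μ_1 = μ_2; H1: μ_1 < μ_2 (two-sample pooled-variance t-test, left-tailed).
s_p² = [(54−1)·59.76² + (17−1)·46.18²]/(54+17−2) = 3237.65
t = (335.1 − 372.3)/√[3237.65·(1/54 + 1/17)] = -2.35
df = n₁ + n₂ − 2 = 69
p-value = P(T ≤ -2.35) ≈ 0.011
Since p ≈ 0.011 < α = 0.02, reject H0; the data support H1.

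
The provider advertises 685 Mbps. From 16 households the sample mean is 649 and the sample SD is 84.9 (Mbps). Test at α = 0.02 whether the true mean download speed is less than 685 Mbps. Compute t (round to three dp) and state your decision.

H0: μ = 685; H1: μ < 685 (one-sample t-test, left-tailed).
t = (x̄ − μ₀)/(s/√n) = (649 − 685)/(84.9/√16) = -1.696
df = n − 1 = 15
p-value = P(T ≤ -1.696) ≈ 0.0553
Since p ≈ 0.0553 > α = 0.02, fail to reject H0; the evidence is not statistically significant.

t = -1.696; fail to reject H0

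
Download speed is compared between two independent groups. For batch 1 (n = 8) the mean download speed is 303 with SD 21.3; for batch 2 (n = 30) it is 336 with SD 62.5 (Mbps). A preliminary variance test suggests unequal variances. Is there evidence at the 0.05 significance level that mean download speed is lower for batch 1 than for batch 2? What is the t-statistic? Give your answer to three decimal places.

-2.414

Let group 1 = batch 1, group 2 = batch 2. H0: μ_1 = μ_2; H1: μ_1 < μ_2 (Welch's two-sample t-test, left-tailed).
t = (x̄_1 − x̄_2)/√(s_1²/n_1 + s_2²/n_2) = (303 − 336)/√(21.3²/8 + 62.5²/30) = -2.414
Welch–Satterthwaite df ≈ 33.46
p-value = P(T ≤ -2.414) ≈ 0.0107
Since p ≈ 0.0107 < α = 0.05, reject H0; the evidence is statistically significant.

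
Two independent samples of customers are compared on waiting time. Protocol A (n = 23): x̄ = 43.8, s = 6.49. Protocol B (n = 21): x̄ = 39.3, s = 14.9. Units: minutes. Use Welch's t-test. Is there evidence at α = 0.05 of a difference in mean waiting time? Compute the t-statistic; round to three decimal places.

Let group 1 = protocol A, group 2 = protocol B. H0: μ_1 = μ_2; H1: μ_1 ≠ μ_2 (Welch's two-sample t-test, two-sided).
t = (x̄_1 − x̄_2)/√(s_1²/n_1 + s_2²/n_2) = (43.8 − 39.3)/√(6.49²/23 + 14.9²/21) = 1.278
Welch–Satterthwaite df ≈ 26.80
Two-sided p-value ≈ 0.2123
Since p ≈ 0.2123 > α = 0.05, fail to reject H0; the data do not provide sufficient evidence against H0.

1.278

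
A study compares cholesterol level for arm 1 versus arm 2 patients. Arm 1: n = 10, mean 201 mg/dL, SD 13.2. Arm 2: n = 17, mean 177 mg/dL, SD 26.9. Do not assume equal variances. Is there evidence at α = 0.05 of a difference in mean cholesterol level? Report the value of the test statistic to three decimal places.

3.099

Let group 1 = arm 1, group 2 = arm 2. H0: μ_1 = μ_2; H1: μ_1 ≠ μ_2 (Welch's two-sample t-test, two-sided).
t = (x̄_1 − x̄_2)/√(s_1²/n_1 + s_2²/n_2) = (201 − 177)/√(13.2²/10 + 26.9²/17) = 3.099
Welch–Satterthwaite df ≈ 24.49
Two-sided p-value ≈ 0.005
Since p ≈ 0.005 < α = 0.05, reject H0; the data support H1.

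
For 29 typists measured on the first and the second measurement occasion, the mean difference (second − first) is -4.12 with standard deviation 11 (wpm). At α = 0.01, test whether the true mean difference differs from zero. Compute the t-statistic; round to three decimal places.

-2.017

H0: μ_d = 0; H1: μ_d ≠ 0 (paired t-test on the differences, two-sided).
t = d̄/(s_d/√n) = -4.12/(11/√29) = -2.017
df = n − 1 = 28
Two-sided p-value ≈ 0.053
Since p ≈ 0.053 > α = 0.01, fail to reject H0; the data do not provide sufficient evidence against H0.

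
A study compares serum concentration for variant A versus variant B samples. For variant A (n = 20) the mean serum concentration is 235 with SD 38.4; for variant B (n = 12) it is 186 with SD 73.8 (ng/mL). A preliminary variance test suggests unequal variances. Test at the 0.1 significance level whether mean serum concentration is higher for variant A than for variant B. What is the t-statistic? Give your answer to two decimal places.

Let group 1 = variant A, group 2 = variant B. H0: μ_1 = μ_2; H1: μ_1 > μ_2 (Welch's two-sample t-test, right-tailed).
t = (x̄_1 − x̄_2)/√(s_1²/n_1 + s_2²/n_2) = (235 − 186)/√(38.4²/20 + 73.8²/12) = 2.13
Welch–Satterthwaite df ≈ 14.64
p-value = P(T ≥ 2.13) ≈ 0.0251
Since p ≈ 0.0251 < α = 0.1, reject H0; the evidence is statistically significant.

2.13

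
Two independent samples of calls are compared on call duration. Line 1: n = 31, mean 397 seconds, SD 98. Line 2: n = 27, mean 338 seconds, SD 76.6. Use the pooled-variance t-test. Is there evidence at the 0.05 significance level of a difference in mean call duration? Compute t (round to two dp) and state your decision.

Let group 1 = line 1, group 2 = line 2. H0: μ_1 = μ_2; H1: μ_1 ≠ μ_2 (two-sample pooled-variance t-test, two-sided).
s_p² = [(31−1)·98² + (27−1)·76.6²]/(31+27−2) = 7869.22
t = (397 − 338)/√[7869.22·(1/31 + 1/27)] = 2.53
df = n₁ + n₂ − 2 = 56
Two-sided p-value ≈ 0.014
Since p ≈ 0.014 < α = 0.05, reject H0; the evidence is statistically significant.

t = 2.53; reject H0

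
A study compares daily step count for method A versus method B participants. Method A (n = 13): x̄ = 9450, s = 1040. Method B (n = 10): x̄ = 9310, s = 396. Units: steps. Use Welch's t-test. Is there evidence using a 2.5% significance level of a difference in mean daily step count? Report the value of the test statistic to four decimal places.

0.4452

Let group 1 = method A, group 2 = method B. H0: μ_1 = μ_2; H1: μ_1 ≠ μ_2 (Welch's two-sample t-test, two-sided).
t = (x̄_1 − x̄_2)/√(s_1²/n_1 + s_2²/n_2) = (9450 − 9310)/√(1040²/13 + 396²/10) = 0.4452
Welch–Satterthwaite df ≈ 16.18
Two-sided p-value ≈ 0.6621
Since p ≈ 0.6621 > α = 0.025, fail to reject H0; the data do not provide sufficient evidence against H0.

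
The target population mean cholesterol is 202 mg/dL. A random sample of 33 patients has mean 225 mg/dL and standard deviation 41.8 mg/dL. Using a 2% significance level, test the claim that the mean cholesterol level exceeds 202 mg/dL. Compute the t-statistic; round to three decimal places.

3.161

H0: μ = 202; H1: μ > 202 (one-sample t-test, right-tailed).
t = (x̄ − μ₀)/(s/√n) = (225 − 202)/(41.8/√33) = 3.161
df = n − 1 = 32
p-value = P(T ≥ 3.161) ≈ 0.0017
Since p ≈ 0.0017 < α = 0.02, reject H0; the data support H1.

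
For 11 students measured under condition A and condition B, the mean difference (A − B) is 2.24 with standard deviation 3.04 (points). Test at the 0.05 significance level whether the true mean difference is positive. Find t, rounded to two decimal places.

2.44

H0: μ_d = 0; H1: μ_d > 0 (paired t-test on the differences, right-tailed).
t = d̄/(s_d/√n) = 2.24/(3.04/√11) = 2.44
df = n − 1 = 10
p-value = P(T ≥ 2.44) ≈ 0.017
Since p ≈ 0.017 < α = 0.05, reject H0; the data support H1.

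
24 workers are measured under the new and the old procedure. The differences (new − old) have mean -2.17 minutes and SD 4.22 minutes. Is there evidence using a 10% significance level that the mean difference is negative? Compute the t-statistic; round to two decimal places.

H0: μ_d = 0; H1: μ_d < 0 (paired t-test on the differences, left-tailed).
t = d̄/(s_d/√n) = -2.17/(4.22/√24) = -2.52
df = n − 1 = 23
p-value = P(T ≤ -2.52) ≈ 0.0096
Since p ≈ 0.0096 < α = 0.1, reject H0; the evidence is statistically significant.

-2.52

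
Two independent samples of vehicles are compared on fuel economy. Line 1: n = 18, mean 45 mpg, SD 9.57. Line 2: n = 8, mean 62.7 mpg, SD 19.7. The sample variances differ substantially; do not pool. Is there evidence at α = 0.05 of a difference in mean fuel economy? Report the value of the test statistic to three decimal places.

-2.418

Let group 1 = line 1, group 2 = line 2. H0: μ_1 = μ_2; H1: μ_1 ≠ μ_2 (Welch's two-sample t-test, two-sided).
t = (x̄_1 − x̄_2)/√(s_1²/n_1 + s_2²/n_2) = (45 − 62.7)/√(9.57²/18 + 19.7²/8) = -2.418
Welch–Satterthwaite df ≈ 8.51
Two-sided p-value ≈ 0.040
Since p ≈ 0.040 < α = 0.05, reject H0; the evidence is statistically significant.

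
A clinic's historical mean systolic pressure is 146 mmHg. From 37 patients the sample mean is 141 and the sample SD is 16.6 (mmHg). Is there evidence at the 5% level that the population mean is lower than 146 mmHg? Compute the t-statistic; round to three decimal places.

H0: μ = 146; H1: μ < 146 (one-sample t-test, left-tailed).
t = (x̄ − μ₀)/(s/√n) = (141 − 146)/(16.6/√37) = -1.832
df = n − 1 = 36
p-value = P(T ≤ -1.832) ≈ 0.038
Since p ≈ 0.038 < α = 0.05, reject H0; the evidence is statistically significant.

-1.832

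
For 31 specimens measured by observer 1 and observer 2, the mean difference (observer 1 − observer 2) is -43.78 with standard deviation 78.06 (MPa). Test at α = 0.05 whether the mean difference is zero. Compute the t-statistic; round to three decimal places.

-3.123

H0: μ_d = 0; H1: μ_d ≠ 0 (paired t-test on the differences, two-sided).
t = d̄/(s_d/√n) = -43.78/(78.06/√31) = -3.123
df = n − 1 = 30
Two-sided p-value ≈ 0.0039
Since p ≈ 0.0039 < α = 0.05, reject H0; the data support H1.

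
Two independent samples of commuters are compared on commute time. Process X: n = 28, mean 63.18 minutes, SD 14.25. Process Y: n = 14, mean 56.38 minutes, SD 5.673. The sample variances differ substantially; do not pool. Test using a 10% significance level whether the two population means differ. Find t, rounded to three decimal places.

Let group 1 = process X, group 2 = process Y. H0: μ_1 = μ_2; H1: μ_1 ≠ μ_2 (Welch's two-sample t-test, two-sided).
t = (x̄_1 − x̄_2)/√(s_1²/n_1 + s_2²/n_2) = (63.18 − 56.38)/√(14.25²/28 + 5.673²/14) = 2.200
Welch–Satterthwaite df ≈ 38.74
Two-sided p-value ≈ 0.0338
Since p ≈ 0.0338 < α = 0.1, reject H0; the evidence is statistically significant.

2.200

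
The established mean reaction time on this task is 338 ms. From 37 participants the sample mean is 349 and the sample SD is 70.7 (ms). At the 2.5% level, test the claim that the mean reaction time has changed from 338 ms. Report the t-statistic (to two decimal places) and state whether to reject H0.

H0: μ = 338; H1: μ ≠ 338 (one-sample t-test, two-sided).
t = (x̄ − μ₀)/(s/√n) = (349 − 338)/(70.7/√37) = 0.95
df = n − 1 = 36
Two-sided p-value ≈ 0.3503
Since p ≈ 0.3503 > α = 0.025, fail to reject H0; the data do not provide sufficient evidence against H0.

t = 0.95; fail to reject H0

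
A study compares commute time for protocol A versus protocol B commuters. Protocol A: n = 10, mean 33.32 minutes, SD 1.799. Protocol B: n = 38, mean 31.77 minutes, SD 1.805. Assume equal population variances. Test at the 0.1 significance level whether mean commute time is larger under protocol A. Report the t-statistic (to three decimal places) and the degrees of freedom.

t = 2.418, df = 46

Let group 1 = protocol A, group 2 = protocol B. H0: μ_1 = μ_2; H1: μ_1 > μ_2 (two-sample pooled-variance t-test, right-tailed).
s_p² = [(10−1)·1.799² + (38−1)·1.805²]/(10+38−2) = 3.25379
t = (33.32 − 31.77)/√[3.25379·(1/10 + 1/38)] = 2.418
df = n₁ + n₂ − 2 = 46
p-value = P(T ≥ 2.418) ≈ 0.0098
Since p ≈ 0.0098 < α = 0.1, reject H0; the data support H1.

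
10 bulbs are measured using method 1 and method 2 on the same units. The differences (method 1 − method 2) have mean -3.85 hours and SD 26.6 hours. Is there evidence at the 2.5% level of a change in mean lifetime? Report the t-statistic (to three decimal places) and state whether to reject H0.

t = -0.458; fail to reject H0

H0: μ_d = 0; H1: μ_d ≠ 0 (paired t-test on the differences, two-sided).
t = d̄/(s_d/√n) = -3.85/(26.6/√10) = -0.458
df = n − 1 = 9
Two-sided p-value ≈ 0.658
Since p ≈ 0.658 > α = 0.025, fail to reject H0; the evidence is not statistically significant.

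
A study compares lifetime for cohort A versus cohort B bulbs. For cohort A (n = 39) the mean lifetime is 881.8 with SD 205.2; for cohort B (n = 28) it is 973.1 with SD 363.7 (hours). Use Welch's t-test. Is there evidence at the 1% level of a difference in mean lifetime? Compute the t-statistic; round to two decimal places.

Let group 1 = cohort A, group 2 = cohort B. H0: μ_1 = μ_2; H1: μ_1 ≠ μ_2 (Welch's two-sample t-test, two-sided).
t = (x̄_1 − x̄_2)/√(s_1²/n_1 + s_2²/n_2) = (881.8 − 973.1)/√(205.2²/39 + 363.7²/28) = -1.20
Welch–Satterthwaite df ≈ 39.29
Two-sided p-value ≈ 0.2379
Since p ≈ 0.2379 > α = 0.01, fail to reject H0; the data do not provide sufficient evidence against H0.

-1.20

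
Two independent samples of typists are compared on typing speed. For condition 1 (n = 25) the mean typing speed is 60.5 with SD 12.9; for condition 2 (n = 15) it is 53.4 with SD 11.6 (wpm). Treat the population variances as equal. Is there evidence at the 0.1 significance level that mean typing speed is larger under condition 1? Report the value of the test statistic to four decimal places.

Let group 1 = condition 1, group 2 = condition 2. H0: μ_1 = μ_2; H1: μ_1 > μ_2 (two-sample pooled-variance t-test, right-tailed).
s_p² = [(25−1)·12.9² + (15−1)·11.6²]/(25+15−2) = 154.676
t = (60.5 − 53.4)/√[154.676·(1/25 + 1/15)] = 1.7480
df = n₁ + n₂ − 2 = 38
p-value = P(T ≥ 1.7480) ≈ 0.044
Since p ≈ 0.044 < α = 0.1, reject H0; the data support H1.

1.7480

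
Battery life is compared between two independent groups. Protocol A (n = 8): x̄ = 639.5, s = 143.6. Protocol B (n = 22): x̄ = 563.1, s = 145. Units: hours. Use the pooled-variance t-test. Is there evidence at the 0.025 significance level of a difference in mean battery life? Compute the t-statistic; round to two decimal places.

Let group 1 = protocol A, group 2 = protocol B. H0: μ_1 = μ_2; H1: μ_1 ≠ μ_2 (two-sample pooled-variance t-test, two-sided).
s_p² = [(8−1)·143.6² + (22−1)·145²]/(8+22−2) = 20924
t = (639.5 − 563.1)/√[20924·(1/8 + 1/22)] = 1.28
df = n₁ + n₂ − 2 = 28
Two-sided p-value ≈ 0.2113
Since p ≈ 0.2113 > α = 0.025, fail to reject H0; the data do not provide sufficient evidence against H0.

1.28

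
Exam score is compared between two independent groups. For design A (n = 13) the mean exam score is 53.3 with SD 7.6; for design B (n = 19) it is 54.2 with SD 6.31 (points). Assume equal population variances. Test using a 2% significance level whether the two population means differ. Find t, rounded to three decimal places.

Let group 1 = design A, group 2 = design B. H0: μ_1 = μ_2; H1: μ_1 ≠ μ_2 (two-sample pooled-variance t-test, two-sided).
s_p² = [(13−1)·7.6² + (19−1)·6.31²]/(13+19−2) = 46.9937
t = (53.3 − 54.2)/√[46.9937·(1/13 + 1/19)] = -0.365
df = n₁ + n₂ − 2 = 30
Two-sided p-value ≈ 0.7179
Since p ≈ 0.7179 > α = 0.02, fail to reject H0; the evidence is not statistically significant.

-0.365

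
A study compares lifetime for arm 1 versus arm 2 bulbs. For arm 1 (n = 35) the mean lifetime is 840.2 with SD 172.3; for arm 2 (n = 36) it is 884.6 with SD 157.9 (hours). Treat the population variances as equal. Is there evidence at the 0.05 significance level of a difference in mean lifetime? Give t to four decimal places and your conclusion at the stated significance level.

t = -1.1325; fail to reject H0

Let group 1 = arm 1, group 2 = arm 2. H0: μ_1 = μ_2; H1: μ_1 ≠ μ_2 (two-sample pooled-variance t-test, two-sided).
s_p² = [(35−1)·172.3² + (36−1)·157.9²]/(35+36−2) = 27275.4
t = (840.2 − 884.6)/√[27275.4·(1/35 + 1/36)] = -1.1325
df = n₁ + n₂ − 2 = 69
Two-sided p-value ≈ 0.2613
Since p ≈ 0.2613 > α = 0.05, fail to reject H0; the evidence is not statistically significant.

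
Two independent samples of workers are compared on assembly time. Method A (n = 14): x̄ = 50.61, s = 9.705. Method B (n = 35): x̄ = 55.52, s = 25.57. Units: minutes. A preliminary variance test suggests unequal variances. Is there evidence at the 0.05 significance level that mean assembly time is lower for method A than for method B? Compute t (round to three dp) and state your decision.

Let group 1 = method A, group 2 = method B. H0: μ_1 = μ_2; H1: μ_1 < μ_2 (Welch's two-sample t-test, left-tailed).
t = (x̄_1 − x̄_2)/√(s_1²/n_1 + s_2²/n_2) = (50.61 − 55.52)/√(9.705²/14 + 25.57²/35) = -0.974
Welch–Satterthwaite df ≈ 46.97
p-value = P(T ≤ -0.974) ≈ 0.168
Since p ≈ 0.168 > α = 0.05, fail to reject H0; the evidence is not statistically significant.

t = -0.974; fail to reject H0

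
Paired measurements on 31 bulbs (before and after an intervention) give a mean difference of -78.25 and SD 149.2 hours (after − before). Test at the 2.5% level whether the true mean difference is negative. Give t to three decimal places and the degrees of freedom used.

t = -2.920, df = 30

H0: μ_d = 0; H1: μ_d < 0 (paired t-test on the differences, left-tailed).
t = d̄/(s_d/√n) = -78.25/(149.2/√31) = -2.920
df = n − 1 = 30
p-value = P(T ≤ -2.920) ≈ 0.003
Since p ≈ 0.003 < α = 0.025, reject H0; the evidence is statistically significant.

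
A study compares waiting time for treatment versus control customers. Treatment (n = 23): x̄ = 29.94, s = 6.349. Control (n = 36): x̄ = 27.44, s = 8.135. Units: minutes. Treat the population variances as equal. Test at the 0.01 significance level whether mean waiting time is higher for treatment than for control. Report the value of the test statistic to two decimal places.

Let group 1 = treatment, group 2 = control. H0: μ_1 = μ_2; H1: μ_1 > μ_2 (two-sample pooled-variance t-test, right-tailed).
s_p² = [(23−1)·6.349² + (36−1)·8.135²]/(23+36−2) = 56.1939
t = (29.94 − 27.44)/√[56.1939·(1/23 + 1/36)] = 1.25
df = n₁ + n₂ − 2 = 57
p-value = P(T ≥ 1.25) ≈ 0.108
Since p ≈ 0.108 > α = 0.01, fail to reject H0; the evidence is not statistically significant.

1.25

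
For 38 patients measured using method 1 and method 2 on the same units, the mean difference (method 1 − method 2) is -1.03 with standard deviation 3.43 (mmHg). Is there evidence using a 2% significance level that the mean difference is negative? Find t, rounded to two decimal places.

H0: μ_d = 0; H1: μ_d < 0 (paired t-test on the differences, left-tailed).
t = d̄/(s_d/√n) = -1.03/(3.43/√38) = -1.85
df = n − 1 = 37
p-value = P(T ≤ -1.85) ≈ 0.036
Since p ≈ 0.036 > α = 0.02, fail to reject H0; the data do not provide sufficient evidence against H0.

-1.85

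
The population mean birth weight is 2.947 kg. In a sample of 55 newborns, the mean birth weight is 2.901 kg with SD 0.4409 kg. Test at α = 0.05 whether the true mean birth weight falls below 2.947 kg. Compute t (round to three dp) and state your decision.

t = -0.774; fail to reject H0

H0: μ = 2.947; H1: μ < 2.947 (one-sample t-test, left-tailed).
t = (x̄ − μ₀)/(s/√n) = (2.901 − 2.947)/(0.4409/√55) = -0.774
df = n − 1 = 54
p-value = P(T ≤ -0.774) ≈ 0.221
Since p ≈ 0.221 > α = 0.05, fail to reject H0; the data do not provide sufficient evidence against H0.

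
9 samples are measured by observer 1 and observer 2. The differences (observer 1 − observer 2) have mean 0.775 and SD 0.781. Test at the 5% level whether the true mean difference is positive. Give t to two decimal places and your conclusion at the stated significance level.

H0: μ_d = 0; H1: μ_d > 0 (paired t-test on the differences, right-tailed).
t = d̄/(s_d/√n) = 0.775/(0.781/√9) = 2.98
df = n − 1 = 8
p-value = P(T ≥ 2.98) ≈ 0.0088
Since p ≈ 0.0088 < α = 0.05, reject H0; the data support H1.

t = 2.98; reject H0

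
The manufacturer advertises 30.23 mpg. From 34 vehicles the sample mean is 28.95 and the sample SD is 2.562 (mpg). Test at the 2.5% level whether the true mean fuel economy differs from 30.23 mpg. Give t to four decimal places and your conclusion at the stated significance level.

H0: μ = 30.23; H1: μ ≠ 30.23 (one-sample t-test, two-sided).
t = (x̄ − μ₀)/(s/√n) = (28.95 − 30.23)/(2.562/√34) = -2.9132
df = n − 1 = 33
Two-sided p-value ≈ 0.0064
Since p ≈ 0.0064 < α = 0.025, reject H0; the evidence is statistically significant.

t = -2.9132; reject H0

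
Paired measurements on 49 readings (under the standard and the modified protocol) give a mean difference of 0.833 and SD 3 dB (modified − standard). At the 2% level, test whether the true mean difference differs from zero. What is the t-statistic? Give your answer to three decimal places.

H0: μ_d = 0; H1: μ_d ≠ 0 (paired t-test on the differences, two-sided).
t = d̄/(s_d/√n) = 0.833/(3/√49) = 1.944
df = n − 1 = 48
Two-sided p-value ≈ 0.058
Since p ≈ 0.058 > α = 0.02, fail to reject H0; the evidence is not statistically significant.

1.944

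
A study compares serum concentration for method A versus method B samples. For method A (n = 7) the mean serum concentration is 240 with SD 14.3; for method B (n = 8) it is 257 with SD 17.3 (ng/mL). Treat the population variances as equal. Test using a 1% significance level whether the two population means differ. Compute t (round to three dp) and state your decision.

Let group 1 = method A, group 2 = method B. H0: μ_1 = μ_2; H1: μ_1 ≠ μ_2 (two-sample pooled-variance t-test, two-sided).
s_p² = [(7−1)·14.3² + (8−1)·17.3²]/(7+8−2) = 255.536
t = (240 − 257)/√[255.536·(1/7 + 1/8)] = -2.055
df = n₁ + n₂ − 2 = 13
Two-sided p-value ≈ 0.0606
Since p ≈ 0.0606 > α = 0.01, fail to reject H0; the data do not provide sufficient evidence against H0.

t = -2.055; fail to reject H0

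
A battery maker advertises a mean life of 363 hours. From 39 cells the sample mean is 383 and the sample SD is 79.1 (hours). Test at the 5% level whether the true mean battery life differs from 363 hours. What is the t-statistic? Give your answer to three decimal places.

H0: μ = 363; H1: μ ≠ 363 (one-sample t-test, two-sided).
t = (x̄ − μ₀)/(s/√n) = (383 − 363)/(79.1/√39) = 1.579
df = n − 1 = 38
Two-sided p-value ≈ 0.1226
Since p ≈ 0.1226 > α = 0.05, fail to reject H0; the evidence is not statistically significant.

1.579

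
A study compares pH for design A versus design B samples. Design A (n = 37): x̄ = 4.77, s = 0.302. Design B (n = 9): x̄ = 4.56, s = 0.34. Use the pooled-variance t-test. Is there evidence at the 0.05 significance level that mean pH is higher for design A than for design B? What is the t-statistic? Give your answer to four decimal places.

Let group 1 = design A, group 2 = design B. H0: μ_1 = μ_2; H1: μ_1 > μ_2 (two-sample pooled-variance t-test, right-tailed).
s_p² = [(37−1)·0.302² + (9−1)·0.34²]/(37+9−2) = 0.0956396
t = (4.77 − 4.56)/√[0.0956396·(1/37 + 1/9)] = 1.8270
df = n₁ + n₂ − 2 = 44
p-value = P(T ≥ 1.8270) ≈ 0.037
Since p ≈ 0.037 < α = 0.05, reject H0; the data support H1.

1.8270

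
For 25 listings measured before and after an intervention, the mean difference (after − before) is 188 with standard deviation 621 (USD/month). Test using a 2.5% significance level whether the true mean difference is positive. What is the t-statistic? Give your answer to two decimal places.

H0: μ_d = 0; H1: μ_d > 0 (paired t-test on the differences, right-tailed).
t = d̄/(s_d/√n) = 188/(621/√25) = 1.51
df = n − 1 = 24
p-value = P(T ≥ 1.51) ≈ 0.072
Since p ≈ 0.072 > α = 0.025, fail to reject H0; the evidence is not statistically significant.

1.51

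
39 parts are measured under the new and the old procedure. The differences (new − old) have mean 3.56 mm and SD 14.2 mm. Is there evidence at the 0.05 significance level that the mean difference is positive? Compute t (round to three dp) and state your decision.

H0: μ_d = 0; H1: μ_d > 0 (paired t-test on the differences, right-tailed).
t = d̄/(s_d/√n) = 3.56/(14.2/√39) = 1.566
df = n − 1 = 38
p-value = P(T ≥ 1.566) ≈ 0.0629
Since p ≈ 0.0629 > α = 0.05, fail to reject H0; the data do not provide sufficient evidence against H0.

t = 1.566; fail to reject H0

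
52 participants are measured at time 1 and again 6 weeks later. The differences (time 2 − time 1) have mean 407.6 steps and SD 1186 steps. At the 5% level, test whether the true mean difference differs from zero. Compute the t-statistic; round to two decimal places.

H0: μ_d = 0; H1: μ_d ≠ 0 (paired t-test on the differences, two-sided).
t = d̄/(s_d/√n) = 407.6/(1186/√52) = 2.48
df = n − 1 = 51
Two-sided p-value ≈ 0.0166
Since p ≈ 0.0166 < α = 0.05, reject H0; the evidence is statistically significant.

2.48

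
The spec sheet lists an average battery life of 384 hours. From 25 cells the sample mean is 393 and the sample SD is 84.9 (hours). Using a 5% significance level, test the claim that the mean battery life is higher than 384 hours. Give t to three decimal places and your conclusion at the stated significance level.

t = 0.530; fail to reject H0

H0: μ = 384; H1: μ > 384 (one-sample t-test, right-tailed).
t = (x̄ − μ₀)/(s/√n) = (393 − 384)/(84.9/√25) = 0.530
df = n − 1 = 24
p-value = P(T ≥ 0.530) ≈ 0.300
Since p ≈ 0.300 > α = 0.05, fail to reject H0; the data do not provide sufficient evidence against H0.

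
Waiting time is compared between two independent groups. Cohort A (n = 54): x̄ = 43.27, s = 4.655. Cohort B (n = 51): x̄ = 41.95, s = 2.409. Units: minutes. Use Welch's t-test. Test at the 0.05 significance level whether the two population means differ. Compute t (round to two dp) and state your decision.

t = 1.84; fail to reject H0

Let group 1 = cohort A, group 2 = cohort B. H0: μ_1 = μ_2; H1: μ_1 ≠ μ_2 (Welch's two-sample t-test, two-sided).
t = (x̄_1 − x̄_2)/√(s_1²/n_1 + s_2²/n_2) = (43.27 − 41.95)/√(4.655²/54 + 2.409²/51) = 1.84
Welch–Satterthwaite df ≈ 80.46
Two-sided p-value ≈ 0.0696
Since p ≈ 0.0696 > α = 0.05, fail to reject H0; the evidence is not statistically significant.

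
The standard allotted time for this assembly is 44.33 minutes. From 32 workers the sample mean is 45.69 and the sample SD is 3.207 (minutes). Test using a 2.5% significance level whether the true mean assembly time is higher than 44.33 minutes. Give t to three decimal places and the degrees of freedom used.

H0: μ = 44.33; H1: μ > 44.33 (one-sample t-test, right-tailed).
t = (x̄ − μ₀)/(s/√n) = (45.69 − 44.33)/(3.207/√32) = 2.399
df = n − 1 = 31
p-value = P(T ≥ 2.399) ≈ 0.0113
Since p ≈ 0.0113 < α = 0.025, reject H0; the data support H1.

t = 2.399, df = 31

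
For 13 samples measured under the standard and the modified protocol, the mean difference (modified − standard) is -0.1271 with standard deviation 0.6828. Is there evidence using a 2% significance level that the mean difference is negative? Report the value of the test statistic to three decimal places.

-0.671

H0: μ_d = 0; H1: μ_d < 0 (paired t-test on the differences, left-tailed).
t = d̄/(s_d/√n) = -0.1271/(0.6828/√13) = -0.671
df = n − 1 = 12
p-value = P(T ≤ -0.671) ≈ 0.257
Since p ≈ 0.257 > α = 0.02, fail to reject H0; the evidence is not statistically significant.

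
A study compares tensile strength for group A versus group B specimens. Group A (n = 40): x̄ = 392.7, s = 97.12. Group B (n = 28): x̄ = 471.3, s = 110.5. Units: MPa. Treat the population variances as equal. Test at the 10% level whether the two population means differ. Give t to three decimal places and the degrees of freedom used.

t = -3.103, df = 66

Let group 1 = group A, group 2 = group B. H0: μ_1 = μ_2; H1: μ_1 ≠ μ_2 (two-sample pooled-variance t-test, two-sided).
s_p² = [(40−1)·97.12² + (28−1)·110.5²]/(40+28−2) = 10568.7
t = (392.7 − 471.3)/√[10568.7·(1/40 + 1/28)] = -3.103
df = n₁ + n₂ − 2 = 66
Two-sided p-value ≈ 0.003
Since p ≈ 0.003 < α = 0.1, reject H0; the data support H1.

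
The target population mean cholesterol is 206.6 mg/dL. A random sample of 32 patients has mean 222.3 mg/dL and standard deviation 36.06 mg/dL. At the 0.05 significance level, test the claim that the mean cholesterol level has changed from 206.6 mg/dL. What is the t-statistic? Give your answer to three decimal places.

2.463

H0: μ = 206.6; H1: μ ≠ 206.6 (one-sample t-test, two-sided).
t = (x̄ − μ₀)/(s/√n) = (222.3 − 206.6)/(36.06/√32) = 2.463
df = n − 1 = 31
Two-sided p-value ≈ 0.0195
Since p ≈ 0.0195 < α = 0.05, reject H0; the data support H1.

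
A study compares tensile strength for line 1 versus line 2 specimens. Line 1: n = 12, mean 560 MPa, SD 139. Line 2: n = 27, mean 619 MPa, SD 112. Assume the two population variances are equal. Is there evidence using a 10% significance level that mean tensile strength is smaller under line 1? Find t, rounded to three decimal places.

-1.409

Let group 1 = line 1, group 2 = line 2. H0: μ_1 = μ_2; H1: μ_1 < μ_2 (two-sample pooled-variance t-test, left-tailed).
s_p² = [(12−1)·139² + (27−1)·112²]/(12+27−2) = 14558.8
t = (560 − 619)/√[14558.8·(1/12 + 1/27)] = -1.409
df = n₁ + n₂ − 2 = 37
p-value = P(T ≤ -1.409) ≈ 0.084
Since p ≈ 0.084 < α = 0.1, reject H0; the data support H1.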